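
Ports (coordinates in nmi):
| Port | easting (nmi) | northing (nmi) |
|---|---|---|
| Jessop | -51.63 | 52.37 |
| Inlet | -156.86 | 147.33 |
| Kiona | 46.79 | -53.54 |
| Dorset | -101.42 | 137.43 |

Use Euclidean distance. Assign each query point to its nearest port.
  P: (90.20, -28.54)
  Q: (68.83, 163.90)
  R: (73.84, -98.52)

P at (90.20, -28.54):
  Jessop: √((-141.83)² + (80.91)²) = √(20115.7489 + 6546.4281) = 163.29 nmi
  Inlet: √((-247.06)² + (175.87)²) = √(61038.6436 + 30930.2569) = 303.26 nmi
  Kiona: √((-43.41)² + (-25.00)²) = √(1884.4281 + 625.0000) = 50.09 nmi
  Dorset: √((-191.62)² + (165.97)²) = √(36718.2244 + 27546.0409) = 253.50 nmi
  → nearest: Kiona (50.09 nmi)
Q at (68.83, 163.90):
  Jessop: √((-120.46)² + (-111.53)²) = √(14510.6116 + 12438.9409) = 164.16 nmi
  Inlet: √((-225.69)² + (-16.57)²) = √(50935.9761 + 274.5649) = 226.30 nmi
  Kiona: √((-22.04)² + (-217.44)²) = √(485.7616 + 47280.1536) = 218.55 nmi
  Dorset: √((-170.25)² + (-26.47)²) = √(28985.0625 + 700.6609) = 172.30 nmi
  → nearest: Jessop (164.16 nmi)
R at (73.84, -98.52):
  Jessop: √((-125.47)² + (150.89)²) = √(15742.7209 + 22767.7921) = 196.24 nmi
  Inlet: √((-230.70)² + (245.85)²) = √(53222.4900 + 60442.2225) = 337.14 nmi
  Kiona: √((-27.05)² + (44.98)²) = √(731.7025 + 2023.2004) = 52.49 nmi
  Dorset: √((-175.26)² + (235.95)²) = √(30716.0676 + 55672.4025) = 293.92 nmi
  → nearest: Kiona (52.49 nmi)

P→Kiona; Q→Jessop; R→Kiona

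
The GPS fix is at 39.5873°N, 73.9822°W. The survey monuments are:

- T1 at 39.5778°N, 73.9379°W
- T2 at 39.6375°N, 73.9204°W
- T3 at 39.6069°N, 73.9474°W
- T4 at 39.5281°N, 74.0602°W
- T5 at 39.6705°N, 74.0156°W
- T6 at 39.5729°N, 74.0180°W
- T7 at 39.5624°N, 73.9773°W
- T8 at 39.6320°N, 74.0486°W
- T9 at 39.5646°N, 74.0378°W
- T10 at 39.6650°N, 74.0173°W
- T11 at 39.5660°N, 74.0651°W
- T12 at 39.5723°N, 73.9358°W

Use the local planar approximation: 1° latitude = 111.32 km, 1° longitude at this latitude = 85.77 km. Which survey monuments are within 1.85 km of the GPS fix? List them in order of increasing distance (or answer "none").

Distances from 39.5873°N, 73.9822°W:
T1: 3.9440 km
T2: 7.7023 km
T3: 3.6972 km
T4: 9.3908 km
T5: 9.6947 km
T6: 3.4638 km
T7: 2.8035 km
T8: 7.5627 km
T9: 5.3970 km
T10: 9.1585 km
T11: 7.4953 km
T12: 4.3158 km
Threshold 1.85 km: none within range.

none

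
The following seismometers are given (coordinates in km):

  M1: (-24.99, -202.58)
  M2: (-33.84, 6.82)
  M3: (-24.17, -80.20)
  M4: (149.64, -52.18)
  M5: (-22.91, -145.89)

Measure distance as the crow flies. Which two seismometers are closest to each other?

Pairwise distances:
M1–M5: 56.73 km
M3–M5: 65.70 km
M2–M3: 87.56 km
M1–M3: 122.38 km
M2–M5: 153.10 km
M3–M4: 176.05 km
M2–M4: 192.73 km
M4–M5: 196.35 km
M1–M2: 209.59 km
M1–M4: 230.47 km
Closest pair: M1–M5 at 56.73 km.

M1 and M5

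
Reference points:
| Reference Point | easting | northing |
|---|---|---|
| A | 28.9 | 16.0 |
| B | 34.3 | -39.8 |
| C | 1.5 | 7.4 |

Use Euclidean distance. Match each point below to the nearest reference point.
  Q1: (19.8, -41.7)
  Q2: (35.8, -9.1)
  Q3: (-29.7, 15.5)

Q1 at (19.8, -41.7):
  A: √((9.1)² + (57.7)²) = √(82.810 + 3329.290) = 58.4
  B: √((14.5)² + (1.9)²) = √(210.250 + 3.610) = 14.6
  C: √((-18.3)² + (49.1)²) = √(334.890 + 2410.810) = 52.4
  → nearest: B (14.6)
Q2 at (35.8, -9.1):
  A: √((-6.9)² + (25.1)²) = √(47.610 + 630.010) = 26.0
  B: √((-1.5)² + (-30.7)²) = √(2.250 + 942.490) = 30.7
  C: √((-34.3)² + (16.5)²) = √(1176.490 + 272.250) = 38.1
  → nearest: A (26.0)
Q3 at (-29.7, 15.5):
  A: √((58.6)² + (0.5)²) = √(3433.960 + 0.250) = 58.6
  B: √((64.0)² + (-55.3)²) = √(4096.000 + 3058.090) = 84.6
  C: √((31.2)² + (-8.1)²) = √(973.440 + 65.610) = 32.2
  → nearest: C (32.2)

Q1→B; Q2→A; Q3→C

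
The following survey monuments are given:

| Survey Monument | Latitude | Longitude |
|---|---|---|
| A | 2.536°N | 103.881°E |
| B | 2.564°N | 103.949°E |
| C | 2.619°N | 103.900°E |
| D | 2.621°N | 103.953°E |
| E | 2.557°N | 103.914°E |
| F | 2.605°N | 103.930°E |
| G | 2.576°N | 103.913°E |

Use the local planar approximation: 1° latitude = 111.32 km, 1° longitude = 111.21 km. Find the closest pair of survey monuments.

E and G

Pairwise distances:
E–G: √((0.019·111.32)² + (-0.001·111.21)²) = √(4.47356 + 0.01237) = 2.118 km
D–F: √((-0.016·111.32)² + (-0.023·111.21)²) = √(3.17239 + 6.54249) = 3.117 km
C–F: √((-0.014·111.32)² + (0.030·111.21)²) = √(2.42886 + 11.13090) = 3.682 km
F–G: √((-0.029·111.32)² + (-0.017·111.21)²) = √(10.42179 + 3.57425) = 3.741 km
B–E: √((-0.007·111.32)² + (-0.035·111.21)²) = √(0.60721 + 15.15039) = 3.970 km
B–G: √((0.012·111.32)² + (-0.036·111.21)²) = √(1.78447 + 16.02849) = 4.221 km
A–E: √((0.021·111.32)² + (0.033·111.21)²) = √(5.46493 + 13.46839) = 4.351 km
C–G: √((-0.043·111.32)² + (0.013·111.21)²) = √(22.91307 + 2.09014) = 5.000 km
B–F: √((0.041·111.32)² + (-0.019·111.21)²) = √(20.83119 + 4.46473) = 5.030 km
E–F: √((0.048·111.32)² + (0.016·111.21)²) = √(28.55150 + 3.16612) = 5.632 km
A–G: √((0.040·111.32)² + (0.032·111.21)²) = √(19.82743 + 12.66449) = 5.700 km
C–D: √((0.002·111.32)² + (0.053·111.21)²) = √(0.04957 + 34.74077) = 5.898 km
B–D: √((0.057·111.32)² + (0.004·111.21)²) = √(40.26207 + 0.19788) = 6.361 km
D–G: √((-0.045·111.32)² + (-0.040·111.21)²) = √(25.09409 + 19.78826) = 6.699 km
C–E: √((-0.062·111.32)² + (0.014·111.21)²) = √(47.63540 + 2.42406) = 7.075 km
A–B: √((0.028·111.32)² + (0.068·111.21)²) = √(9.71544 + 57.18808) = 8.179 km
B–C: √((0.055·111.32)² + (-0.049·111.21)²) = √(37.48623 + 29.69476) = 8.196 km
D–E: √((-0.064·111.32)² + (-0.039·111.21)²) = √(50.75822 + 18.81122) = 8.341 km
A–F: √((0.069·111.32)² + (0.049·111.21)²) = √(58.99899 + 29.69476) = 9.418 km
A–C: √((0.083·111.32)² + (0.019·111.21)²) = √(85.36947 + 4.46473) = 9.478 km
A–D: √((0.085·111.32)² + (0.072·111.21)²) = √(89.53323 + 64.11397) = 12.395 km
Closest pair: E–G at 2.118 km.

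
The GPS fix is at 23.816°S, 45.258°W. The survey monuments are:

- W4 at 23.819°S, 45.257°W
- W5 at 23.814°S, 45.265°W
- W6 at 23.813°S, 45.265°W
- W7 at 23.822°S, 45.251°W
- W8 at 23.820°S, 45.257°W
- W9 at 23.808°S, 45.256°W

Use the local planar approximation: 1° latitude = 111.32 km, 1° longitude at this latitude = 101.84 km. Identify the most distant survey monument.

Distances from 23.816°S, 45.258°W:
W4: 0.349 km
W5: 0.747 km
W6: 0.787 km
W7: 0.977 km
W8: 0.457 km
W9: 0.914 km
Maximum: W7 at 0.977 km.

W7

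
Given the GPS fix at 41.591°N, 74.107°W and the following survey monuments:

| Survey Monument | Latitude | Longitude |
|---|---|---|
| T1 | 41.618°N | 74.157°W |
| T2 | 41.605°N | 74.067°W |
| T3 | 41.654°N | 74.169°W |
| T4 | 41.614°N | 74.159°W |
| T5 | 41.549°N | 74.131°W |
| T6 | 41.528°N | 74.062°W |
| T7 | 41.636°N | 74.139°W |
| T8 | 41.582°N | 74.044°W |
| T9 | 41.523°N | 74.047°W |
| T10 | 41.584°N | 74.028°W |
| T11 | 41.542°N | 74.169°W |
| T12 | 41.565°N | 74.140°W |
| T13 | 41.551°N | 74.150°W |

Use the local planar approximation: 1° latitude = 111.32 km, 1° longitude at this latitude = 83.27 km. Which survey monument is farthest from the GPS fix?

Distances from 41.591°N, 74.107°W:
T1: √((0.027·111.32)² + (-0.050·83.27)²) = √(9.03387 + 17.33473) = 5.135 km
T2: √((0.014·111.32)² + (0.040·83.27)²) = √(2.42886 + 11.09423) = 3.677 km
T3: √((0.063·111.32)² + (-0.062·83.27)²) = √(49.18441 + 26.65388) = 8.709 km
T4: √((0.023·111.32)² + (-0.052·83.27)²) = √(6.55544 + 18.74925) = 5.030 km
T5: √((-0.042·111.32)² + (-0.024·83.27)²) = √(21.85974 + 3.99392) = 5.085 km
T6: √((-0.063·111.32)² + (0.045·83.27)²) = √(49.18441 + 14.04113) = 7.951 km
T7: √((0.045·111.32)² + (-0.032·83.27)²) = √(25.09409 + 7.10031) = 5.674 km
T8: √((-0.009·111.32)² + (0.063·83.27)²) = √(1.00376 + 27.52062) = 5.341 km
T9: √((-0.068·111.32)² + (0.060·83.27)²) = √(57.30127 + 24.96201) = 9.070 km
T10: √((-0.007·111.32)² + (0.079·83.27)²) = √(0.60721 + 43.27443) = 6.624 km
T11: √((-0.049·111.32)² + (-0.062·83.27)²) = √(29.75353 + 26.65388) = 7.510 km
T12: √((-0.026·111.32)² + (-0.033·83.27)²) = √(8.37709 + 7.55101) = 3.991 km
T13: √((-0.040·111.32)² + (-0.043·83.27)²) = √(19.82743 + 12.82077) = 5.714 km
Maximum: T9 at 9.070 km.

T9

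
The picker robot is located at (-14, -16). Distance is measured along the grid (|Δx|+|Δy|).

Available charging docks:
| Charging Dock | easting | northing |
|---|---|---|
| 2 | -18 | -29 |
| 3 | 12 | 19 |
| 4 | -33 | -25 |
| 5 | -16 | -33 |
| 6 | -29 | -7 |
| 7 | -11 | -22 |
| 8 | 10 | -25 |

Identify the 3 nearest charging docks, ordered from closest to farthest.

Distances from (-14, -16):
2: 17
3: 61
4: 28
5: 19
6: 24
7: 9
8: 33
Sorted: 7 (9) < 2 (17) < 5 (19) < 6 (24) < 4 (28) < …

7, 2, 5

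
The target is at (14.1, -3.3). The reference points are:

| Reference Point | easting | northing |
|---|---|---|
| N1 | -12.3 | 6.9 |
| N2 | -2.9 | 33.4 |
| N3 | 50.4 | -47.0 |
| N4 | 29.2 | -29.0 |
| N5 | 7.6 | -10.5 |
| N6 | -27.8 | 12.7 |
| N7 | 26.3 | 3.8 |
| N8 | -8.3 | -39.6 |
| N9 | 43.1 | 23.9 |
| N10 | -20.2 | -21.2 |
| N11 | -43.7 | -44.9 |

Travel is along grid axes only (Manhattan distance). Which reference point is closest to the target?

Distances from (14.1, -3.3):
N1: |-26.4| + |10.2| = 26.4 + 10.2 = 36.6
N2: |-17.0| + |36.7| = 17.0 + 36.7 = 53.7
N3: |36.3| + |-43.7| = 36.3 + 43.7 = 80.0
N4: |15.1| + |-25.7| = 15.1 + 25.7 = 40.8
N5: |-6.5| + |-7.2| = 6.5 + 7.2 = 13.7
N6: |-41.9| + |16.0| = 41.9 + 16.0 = 57.9
N7: |12.2| + |7.1| = 12.2 + 7.1 = 19.3
N8: |-22.4| + |-36.3| = 22.4 + 36.3 = 58.7
N9: |29.0| + |27.2| = 29.0 + 27.2 = 56.2
N10: |-34.3| + |-17.9| = 34.3 + 17.9 = 52.2
N11: |-57.8| + |-41.6| = 57.8 + 41.6 = 99.4
Minimum: N5 at 13.7.

N5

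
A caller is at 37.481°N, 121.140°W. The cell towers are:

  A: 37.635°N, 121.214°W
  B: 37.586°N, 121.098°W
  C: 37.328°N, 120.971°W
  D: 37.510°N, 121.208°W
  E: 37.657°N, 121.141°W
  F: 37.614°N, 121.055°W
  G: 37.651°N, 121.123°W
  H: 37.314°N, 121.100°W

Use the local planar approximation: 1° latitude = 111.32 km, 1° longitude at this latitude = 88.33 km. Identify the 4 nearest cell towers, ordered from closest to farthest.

Distances from 37.481°N, 121.140°W:
A: √((0.154·111.32)² + (-0.074·88.33)²) = √(293.89205 + 42.72479) = 18.347 km
B: √((0.105·111.32)² + (0.042·88.33)²) = √(136.62337 + 13.76306) = 12.263 km
C: √((-0.153·111.32)² + (0.169·88.33)²) = √(290.08766 + 222.83832) = 22.648 km
D: √((0.029·111.32)² + (-0.068·88.33)²) = √(10.42179 + 36.07732) = 6.819 km
E: √((0.176·111.32)² + (-0.001·88.33)²) = √(383.85900 + 0.00780) = 19.593 km
F: √((0.133·111.32)² + (0.085·88.33)²) = √(219.20461 + 56.37081) = 16.600 km
G: √((0.170·111.32)² + (0.017·88.33)²) = √(358.13292 + 2.25483) = 18.984 km
H: √((-0.167·111.32)² + (0.040·88.33)²) = √(345.60446 + 12.48350) = 18.923 km
Sorted: D (6.819 km) < B (12.263 km) < F (16.600 km) < A (18.347 km) < H (18.923 km) < G (18.984 km) < …

D, B, F, A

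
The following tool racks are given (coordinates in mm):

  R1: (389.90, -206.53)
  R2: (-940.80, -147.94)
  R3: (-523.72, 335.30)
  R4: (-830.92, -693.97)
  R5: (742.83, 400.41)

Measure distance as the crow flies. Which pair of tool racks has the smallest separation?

R2 and R4

Pairwise distances:
R1–R2: 1331.99 mm
R1–R3: 1062.21 mm
R1–R4: 1314.53 mm
R1–R5: 702.09 mm
R2–R3: 638.34 mm
R2–R4: 556.98 mm
R2–R5: 1770.68 mm
R3–R4: 1074.14 mm
R3–R5: 1268.22 mm
R4–R5: 1916.86 mm
Closest pair: R2–R4 at 556.98 mm.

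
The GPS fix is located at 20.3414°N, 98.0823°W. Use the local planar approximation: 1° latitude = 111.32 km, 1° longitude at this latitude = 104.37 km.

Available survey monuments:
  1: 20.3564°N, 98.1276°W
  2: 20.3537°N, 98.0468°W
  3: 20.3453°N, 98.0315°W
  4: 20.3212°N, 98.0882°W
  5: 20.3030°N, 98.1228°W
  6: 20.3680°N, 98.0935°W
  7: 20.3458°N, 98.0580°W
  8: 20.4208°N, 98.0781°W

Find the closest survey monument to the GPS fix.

4

Distances from 20.3414°N, 98.0823°W:
1: √((0.0150·111.32)² + (-0.0453·104.37)²) = √(2.788232 + 22.353615) = 5.0142 km
2: √((0.0123·111.32)² + (0.0355·104.37)²) = √(1.874807 + 13.728025) = 3.9500 km
3: √((0.0039·111.32)² + (0.0508·104.37)²) = √(0.188484 + 28.111162) = 5.3197 km
4: √((-0.0202·111.32)² + (-0.0059·104.37)²) = √(5.056490 + 0.379189) = 2.3315 km
5: √((-0.0384·111.32)² + (-0.0405·104.37)²) = √(18.272957 + 17.867402) = 6.0117 km
6: √((0.0266·111.32)² + (-0.0112·104.37)²) = √(8.768184 + 1.366430) = 3.1835 km
7: √((0.0044·111.32)² + (0.0243·104.37)²) = √(0.239912 + 6.432265) = 2.5831 km
8: √((0.0794·111.32)² + (0.0042·104.37)²) = √(78.124527 + 0.192154) = 8.8497 km
Minimum: 4 at 2.3315 km.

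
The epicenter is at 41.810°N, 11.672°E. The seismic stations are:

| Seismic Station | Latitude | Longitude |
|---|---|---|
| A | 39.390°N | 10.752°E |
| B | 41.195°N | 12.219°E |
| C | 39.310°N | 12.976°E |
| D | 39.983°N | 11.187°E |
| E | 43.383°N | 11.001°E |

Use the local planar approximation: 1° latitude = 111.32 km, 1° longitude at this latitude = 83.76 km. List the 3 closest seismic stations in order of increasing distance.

Distances from 41.810°N, 11.672°E:
A: √((-2.420·111.32)² + (-0.920·83.76)²) = √(72573.34275 + 5938.12030) = 280.199 km
B: √((-0.615·111.32)² + (0.547·83.76)²) = √(4687.01806 + 2099.17183) = 82.378 km
C: √((-2.500·111.32)² + (1.304·83.76)²) = √(77450.89000 + 11929.67247) = 298.966 km
D: √((-1.827·111.32)² + (-0.485·83.76)²) = √(41364.09149 + 1650.27688) = 207.399 km
E: √((1.573·111.32)² + (-0.671·83.76)²) = √(30662.23731 + 3158.77271) = 183.905 km
Sorted: B (82.378 km) < E (183.905 km) < D (207.399 km) < A (280.199 km) < C (298.966 km)

B, E, D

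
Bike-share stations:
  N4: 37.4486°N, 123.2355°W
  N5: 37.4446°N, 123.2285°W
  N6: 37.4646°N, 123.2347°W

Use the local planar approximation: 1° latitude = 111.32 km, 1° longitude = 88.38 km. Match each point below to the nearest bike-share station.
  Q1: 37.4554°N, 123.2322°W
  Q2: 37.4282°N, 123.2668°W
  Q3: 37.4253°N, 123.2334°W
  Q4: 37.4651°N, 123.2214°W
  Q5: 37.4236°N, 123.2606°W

Q1→N4; Q2→N4; Q3→N5; Q4→N6; Q5→N4

Q1 at 37.4554°N, 123.2322°W:
  N4: 0.8112 km
  N5: 1.2459 km
  N6: 1.0477 km
  → nearest: N4 (0.8112 km)
Q2 at 37.4282°N, 123.2668°W:
  N4: 3.5790 km
  N5: 3.8459 km
  N6: 4.9465 km
  → nearest: N4 (3.5790 km)
Q3 at 37.4253°N, 123.2334°W:
  N4: 2.6004 km
  N5: 2.1917 km
  N6: 4.3764 km
  → nearest: N5 (2.1917 km)
Q4 at 37.4651°N, 123.2214°W:
  N4: 2.2196 km
  N5: 2.3668 km
  N6: 1.1768 km
  → nearest: N6 (1.1768 km)
Q5 at 37.4236°N, 123.2606°W:
  N4: 3.5589 km
  N5: 3.6761 km
  N6: 5.1060 km
  → nearest: N4 (3.5589 km)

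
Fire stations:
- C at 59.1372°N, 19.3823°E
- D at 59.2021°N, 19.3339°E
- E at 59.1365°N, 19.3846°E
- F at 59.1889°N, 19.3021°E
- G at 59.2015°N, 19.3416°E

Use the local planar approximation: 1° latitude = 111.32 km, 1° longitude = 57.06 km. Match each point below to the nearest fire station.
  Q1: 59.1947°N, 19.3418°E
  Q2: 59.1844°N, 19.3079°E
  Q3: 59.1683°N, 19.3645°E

Q1 at 59.1947°N, 19.3418°E:
  C: 6.8053 km
  D: 0.9390 km
  E: 6.9238 km
  F: 2.3555 km
  G: 0.7571 km
  → nearest: G (0.7571 km)
Q2 at 59.1844°N, 19.3079°E:
  C: 6.7550 km
  D: 2.4664 km
  E: 6.8983 km
  F: 0.6004 km
  G: 2.7058 km
  → nearest: F (0.6004 km)
Q3 at 59.1683°N, 19.3645°E:
  C: 3.6080 km
  D: 4.1480 km
  E: 3.7211 km
  F: 4.2351 km
  G: 3.9200 km
  → nearest: C (3.6080 km)

Q1→G; Q2→F; Q3→C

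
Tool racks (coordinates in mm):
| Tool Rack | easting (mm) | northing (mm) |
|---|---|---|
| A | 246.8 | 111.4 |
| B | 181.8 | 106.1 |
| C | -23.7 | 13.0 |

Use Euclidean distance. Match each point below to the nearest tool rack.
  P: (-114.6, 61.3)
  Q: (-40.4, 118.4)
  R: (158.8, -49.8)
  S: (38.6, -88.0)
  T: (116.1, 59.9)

P→C; Q→C; R→B; S→C; T→B

P at (-114.6, 61.3):
  A: √((361.4)² + (50.1)²) = √(130609.960 + 2510.010) = 364.9 mm
  B: √((296.4)² + (44.8)²) = √(87852.960 + 2007.040) = 299.8 mm
  C: √((90.9)² + (-48.3)²) = √(8262.810 + 2332.890) = 102.9 mm
  → nearest: C (102.9 mm)
Q at (-40.4, 118.4):
  A: √((287.2)² + (-7.0)²) = √(82483.840 + 49.000) = 287.3 mm
  B: √((222.2)² + (-12.3)²) = √(49372.840 + 151.290) = 222.5 mm
  C: √((16.7)² + (-105.4)²) = √(278.890 + 11109.160) = 106.7 mm
  → nearest: C (106.7 mm)
R at (158.8, -49.8):
  A: √((88.0)² + (161.2)²) = √(7744.000 + 25985.440) = 183.7 mm
  B: √((23.0)² + (155.9)²) = √(529.000 + 24304.810) = 157.6 mm
  C: √((-182.5)² + (62.8)²) = √(33306.250 + 3943.840) = 193.0 mm
  → nearest: B (157.6 mm)
S at (38.6, -88.0):
  A: √((208.2)² + (199.4)²) = √(43347.240 + 39760.360) = 288.3 mm
  B: √((143.2)² + (194.1)²) = √(20506.240 + 37674.810) = 241.2 mm
  C: √((-62.3)² + (101.0)²) = √(3881.290 + 10201.000) = 118.7 mm
  → nearest: C (118.7 mm)
T at (116.1, 59.9):
  A: √((130.7)² + (51.5)²) = √(17082.490 + 2652.250) = 140.5 mm
  B: √((65.7)² + (46.2)²) = √(4316.490 + 2134.440) = 80.3 mm
  C: √((-139.8)² + (-46.9)²) = √(19544.040 + 2199.610) = 147.5 mm
  → nearest: B (80.3 mm)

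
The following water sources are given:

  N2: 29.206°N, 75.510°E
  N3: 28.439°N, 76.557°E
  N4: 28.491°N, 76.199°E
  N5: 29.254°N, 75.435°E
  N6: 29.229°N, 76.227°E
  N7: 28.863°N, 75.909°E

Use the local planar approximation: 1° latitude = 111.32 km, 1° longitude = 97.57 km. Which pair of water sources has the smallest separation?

N2 and N5

Pairwise distances:
N2–N3: 133.139 km
N2–N4: 104.185 km
N2–N5: 9.061 km
N2–N6: 70.005 km
N2–N7: 54.530 km
N3–N4: 35.406 km
N3–N5: 142.182 km
N3–N6: 93.652 km
N3–N7: 78.900 km
N4–N5: 113.009 km
N4–N6: 82.200 km
N4–N7: 50.155 km
N5–N6: 77.326 km
N5–N7: 63.509 km
N6–N7: 51.212 km
Closest pair: N2–N5 at 9.061 km.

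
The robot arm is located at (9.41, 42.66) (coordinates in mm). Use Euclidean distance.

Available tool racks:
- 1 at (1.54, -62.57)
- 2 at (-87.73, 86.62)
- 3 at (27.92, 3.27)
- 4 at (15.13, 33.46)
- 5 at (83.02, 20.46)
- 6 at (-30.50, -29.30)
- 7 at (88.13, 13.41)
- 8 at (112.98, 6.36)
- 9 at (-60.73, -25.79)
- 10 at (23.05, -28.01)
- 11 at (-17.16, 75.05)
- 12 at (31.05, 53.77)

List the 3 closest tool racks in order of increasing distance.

4, 12, 11

Distances from (9.41, 42.66):
1: 105.52 mm
2: 106.62 mm
3: 43.52 mm
4: 10.83 mm
5: 76.88 mm
6: 82.29 mm
7: 83.98 mm
8: 109.75 mm
9: 98.01 mm
10: 71.97 mm
11: 41.89 mm
12: 24.33 mm
Sorted: 4 (10.83 mm) < 12 (24.33 mm) < 11 (41.89 mm) < 3 (43.52 mm) < 10 (71.97 mm) < …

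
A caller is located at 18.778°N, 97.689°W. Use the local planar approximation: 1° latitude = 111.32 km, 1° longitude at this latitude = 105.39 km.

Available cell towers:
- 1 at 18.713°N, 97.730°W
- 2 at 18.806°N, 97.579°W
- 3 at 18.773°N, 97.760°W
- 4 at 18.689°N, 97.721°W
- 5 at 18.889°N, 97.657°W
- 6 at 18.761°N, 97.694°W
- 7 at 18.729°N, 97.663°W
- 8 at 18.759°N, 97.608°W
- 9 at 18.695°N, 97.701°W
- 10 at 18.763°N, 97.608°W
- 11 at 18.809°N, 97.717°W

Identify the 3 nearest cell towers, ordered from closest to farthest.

6, 11, 7

Distances from 18.778°N, 97.689°W:
1: √((-0.065·111.32)² + (-0.041·105.39)²) = √(52.35680 + 18.67095) = 8.428 km
2: √((0.028·111.32)² + (0.110·105.39)²) = √(9.71544 + 134.39533) = 12.005 km
3: √((-0.005·111.32)² + (-0.071·105.39)²) = √(0.30980 + 55.99065) = 7.503 km
4: √((-0.089·111.32)² + (-0.032·105.39)²) = √(98.15816 + 11.37362) = 10.466 km
5: √((0.111·111.32)² + (0.032·105.39)²) = √(152.68359 + 11.37362) = 12.808 km
6: √((-0.017·111.32)² + (-0.005·105.39)²) = √(3.58133 + 0.27768) = 1.964 km
7: √((-0.049·111.32)² + (0.026·105.39)²) = √(29.75353 + 7.50837) = 6.104 km
8: √((-0.019·111.32)² + (0.081·105.39)²) = √(4.47356 + 72.87337) = 8.795 km
9: √((-0.083·111.32)² + (-0.012·105.39)²) = √(85.36947 + 1.59942) = 9.326 km
10: √((-0.015·111.32)² + (0.081·105.39)²) = √(2.78823 + 72.87337) = 8.698 km
11: √((0.031·111.32)² + (-0.028·105.39)²) = √(11.90885 + 8.70793) = 4.541 km
Sorted: 6 (1.964 km) < 11 (4.541 km) < 7 (6.104 km) < 3 (7.503 km) < 1 (8.428 km) < …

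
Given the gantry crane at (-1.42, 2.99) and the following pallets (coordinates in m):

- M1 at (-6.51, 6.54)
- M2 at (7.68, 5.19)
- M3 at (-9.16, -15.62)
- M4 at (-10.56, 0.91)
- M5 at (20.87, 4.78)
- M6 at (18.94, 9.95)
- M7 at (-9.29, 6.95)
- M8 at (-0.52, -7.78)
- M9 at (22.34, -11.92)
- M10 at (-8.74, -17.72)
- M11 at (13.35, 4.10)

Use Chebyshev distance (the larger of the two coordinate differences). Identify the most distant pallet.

M9

Distances from (-1.42, 2.99):
M1: 5.09 m
M2: 9.10 m
M3: 18.61 m
M4: 9.14 m
M5: 22.29 m
M6: 20.36 m
M7: 7.87 m
M8: 10.77 m
M9: 23.76 m
M10: 20.71 m
M11: 14.77 m
Maximum: M9 at 23.76 m.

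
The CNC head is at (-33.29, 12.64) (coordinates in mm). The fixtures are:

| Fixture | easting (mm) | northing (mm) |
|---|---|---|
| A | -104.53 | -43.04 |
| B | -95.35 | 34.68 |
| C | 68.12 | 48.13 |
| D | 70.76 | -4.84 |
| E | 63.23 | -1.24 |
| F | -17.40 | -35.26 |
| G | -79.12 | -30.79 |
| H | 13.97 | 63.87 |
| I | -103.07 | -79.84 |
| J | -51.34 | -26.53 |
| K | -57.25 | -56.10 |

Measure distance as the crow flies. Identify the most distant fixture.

I

Distances from (-33.29, 12.64):
A: √((-71.24)² + (-55.68)²) = √(5075.1376 + 3100.2624) = 90.42 mm
B: √((-62.06)² + (22.04)²) = √(3851.4436 + 485.7616) = 65.86 mm
C: √((101.41)² + (35.49)²) = √(10283.9881 + 1259.5401) = 107.44 mm
D: √((104.05)² + (-17.48)²) = √(10826.4025 + 305.5504) = 105.51 mm
E: √((96.52)² + (-13.88)²) = √(9316.1104 + 192.6544) = 97.51 mm
F: √((15.89)² + (-47.90)²) = √(252.4921 + 2294.4100) = 50.47 mm
G: √((-45.83)² + (-43.43)²) = √(2100.3889 + 1886.1649) = 63.14 mm
H: √((47.26)² + (51.23)²) = √(2233.5076 + 2624.5129) = 69.70 mm
I: √((-69.78)² + (-92.48)²) = √(4869.2484 + 8552.5504) = 115.85 mm
J: √((-18.05)² + (-39.17)²) = √(325.8025 + 1534.2889) = 43.13 mm
K: √((-23.96)² + (-68.74)²) = √(574.0816 + 4725.1876) = 72.80 mm
Maximum: I at 115.85 mm.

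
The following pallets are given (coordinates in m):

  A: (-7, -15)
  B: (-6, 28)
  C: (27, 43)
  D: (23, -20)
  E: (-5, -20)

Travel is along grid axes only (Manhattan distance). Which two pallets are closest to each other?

A and E

Pairwise distances:
A–E: 7 m
D–E: 28 m
A–D: 35 m
A–B: 44 m
B–C: 48 m
B–E: 49 m
C–D: 67 m
B–D: 77 m
A–C: 92 m
C–E: 95 m
Closest pair: A–E at 7 m.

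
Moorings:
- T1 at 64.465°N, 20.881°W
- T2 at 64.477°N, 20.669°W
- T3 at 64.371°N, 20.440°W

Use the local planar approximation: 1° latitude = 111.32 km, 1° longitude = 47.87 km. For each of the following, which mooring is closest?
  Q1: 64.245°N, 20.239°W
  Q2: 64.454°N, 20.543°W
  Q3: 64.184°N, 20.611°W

Q1→T3; Q2→T2; Q3→T3

Q1 at 64.245°N, 20.239°W:
  T1: √((0.220·111.32)² + (-0.642·47.87)²) = √(599.77969 + 944.48901) = 39.297 km
  T2: √((0.232·111.32)² + (-0.430·47.87)²) = √(666.99467 + 423.70517) = 33.026 km
  T3: √((0.126·111.32)² + (-0.201·47.87)²) = √(196.73765 + 92.58038) = 17.009 km
  → nearest: T3 (17.009 km)
Q2 at 64.454°N, 20.543°W:
  T1: √((0.011·111.32)² + (-0.338·47.87)²) = √(1.49945 + 261.79434) = 16.226 km
  T2: √((0.023·111.32)² + (-0.126·47.87)²) = √(6.55544 + 36.38044) = 6.553 km
  T3: √((-0.083·111.32)² + (0.103·47.87)²) = √(85.36947 + 24.31091) = 10.473 km
  → nearest: T2 (6.553 km)
Q3 at 64.184°N, 20.611°W:
  T1: √((0.281·111.32)² + (-0.270·47.87)²) = √(978.49596 + 167.05304) = 33.846 km
  T2: √((0.293·111.32)² + (-0.058·47.87)²) = √(1063.85303 + 7.70873) = 32.735 km
  T3: √((0.187·111.32)² + (0.171·47.87)²) = √(433.34083 + 67.00683) = 22.368 km
  → nearest: T3 (22.368 km)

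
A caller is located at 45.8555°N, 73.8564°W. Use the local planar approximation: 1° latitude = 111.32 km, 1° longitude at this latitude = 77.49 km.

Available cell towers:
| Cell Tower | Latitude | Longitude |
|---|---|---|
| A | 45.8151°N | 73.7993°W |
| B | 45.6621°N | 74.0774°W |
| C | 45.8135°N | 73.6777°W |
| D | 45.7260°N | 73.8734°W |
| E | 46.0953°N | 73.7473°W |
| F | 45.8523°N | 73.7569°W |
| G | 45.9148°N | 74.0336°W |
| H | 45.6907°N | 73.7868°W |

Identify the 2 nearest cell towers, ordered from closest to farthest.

Distances from 45.8555°N, 73.8564°W:
A: √((-0.0404·111.32)² + (0.0571·77.49)²) = √(20.225959 + 19.577784) = 6.3090 km
B: √((-0.1934·111.32)² + (-0.2210·77.49)²) = √(463.510242 + 293.275558) = 27.5097 km
C: √((-0.0420·111.32)² + (0.1787·77.49)²) = √(21.859739 + 191.752232) = 14.6155 km
D: √((-0.1295·111.32)² + (-0.0170·77.49)²) = √(207.819326 + 1.735358) = 14.4760 km
E: √((0.2398·111.32)² + (0.1091·77.49)²) = √(712.598252 + 71.472804) = 28.0013 km
F: √((-0.0032·111.32)² + (0.0995·77.49)²) = √(0.126896 + 59.448032) = 7.7185 km
G: √((0.0593·111.32)² + (-0.1772·77.49)²) = √(43.576845 + 188.546622) = 15.2356 km
H: √((-0.1648·111.32)² + (0.0696·77.49)²) = √(336.558691 + 29.087728) = 19.1219 km
Sorted: A (6.3090 km) < F (7.7185 km) < D (14.4760 km) < C (14.6155 km) < …

A, F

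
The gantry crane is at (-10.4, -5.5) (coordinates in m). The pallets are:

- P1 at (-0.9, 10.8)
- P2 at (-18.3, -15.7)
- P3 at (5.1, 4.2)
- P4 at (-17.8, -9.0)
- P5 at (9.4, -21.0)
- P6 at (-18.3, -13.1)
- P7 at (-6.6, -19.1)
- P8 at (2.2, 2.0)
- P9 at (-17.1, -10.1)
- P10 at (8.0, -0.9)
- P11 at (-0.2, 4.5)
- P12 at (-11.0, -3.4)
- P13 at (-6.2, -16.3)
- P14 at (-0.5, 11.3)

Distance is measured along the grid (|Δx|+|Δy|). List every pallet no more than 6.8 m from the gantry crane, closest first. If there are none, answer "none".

Distances from (-10.4, -5.5):
P1: |9.5| + |16.3| = 9.5 + 16.3 = 25.8 m
P2: |-7.9| + |-10.2| = 7.9 + 10.2 = 18.1 m
P3: |15.5| + |9.7| = 15.5 + 9.7 = 25.2 m
P4: |-7.4| + |-3.5| = 7.4 + 3.5 = 10.9 m
P5: |19.8| + |-15.5| = 19.8 + 15.5 = 35.3 m
P6: |-7.9| + |-7.6| = 7.9 + 7.6 = 15.5 m
P7: |3.8| + |-13.6| = 3.8 + 13.6 = 17.4 m
P8: |12.6| + |7.5| = 12.6 + 7.5 = 20.1 m
P9: |-6.7| + |-4.6| = 6.7 + 4.6 = 11.3 m
P10: |18.4| + |4.6| = 18.4 + 4.6 = 23.0 m
P11: |10.2| + |10.0| = 10.2 + 10.0 = 20.2 m
P12: |-0.6| + |2.1| = 0.6 + 2.1 = 2.7 m
P13: |4.2| + |-10.8| = 4.2 + 10.8 = 15.0 m
P14: |9.9| + |16.8| = 9.9 + 16.8 = 26.7 m
Threshold 6.8 m: P12 (2.7 m) is within range.

P12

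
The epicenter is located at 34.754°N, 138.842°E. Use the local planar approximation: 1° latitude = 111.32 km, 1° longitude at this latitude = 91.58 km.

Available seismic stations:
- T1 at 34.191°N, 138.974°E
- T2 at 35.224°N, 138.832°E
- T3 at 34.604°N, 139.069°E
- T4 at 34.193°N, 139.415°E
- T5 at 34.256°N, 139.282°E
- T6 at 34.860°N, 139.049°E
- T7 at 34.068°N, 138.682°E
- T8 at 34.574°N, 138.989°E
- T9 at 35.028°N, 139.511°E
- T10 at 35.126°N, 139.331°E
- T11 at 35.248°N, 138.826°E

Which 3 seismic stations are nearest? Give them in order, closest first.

Distances from 34.754°N, 138.842°E:
T1: 63.828 km
T2: 52.328 km
T3: 26.664 km
T4: 81.570 km
T5: 68.535 km
T6: 22.330 km
T7: 77.759 km
T8: 24.140 km
T9: 68.440 km
T10: 60.995 km
T11: 55.012 km
Sorted: T6 (22.330 km) < T8 (24.140 km) < T3 (26.664 km) < T2 (52.328 km) < T11 (55.012 km) < …

T6, T8, T3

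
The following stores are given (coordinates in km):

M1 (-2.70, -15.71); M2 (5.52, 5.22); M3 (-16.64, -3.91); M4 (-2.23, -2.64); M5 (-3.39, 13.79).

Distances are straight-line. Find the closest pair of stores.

Pairwise distances:
M1–M2: 22.49 km
M1–M3: 18.26 km
M1–M4: 13.08 km
M1–M5: 29.51 km
M2–M3: 23.97 km
M2–M4: 11.04 km
M2–M5: 12.36 km
M3–M4: 14.47 km
M3–M5: 22.11 km
M4–M5: 16.47 km
Closest pair: M2–M4 at 11.04 km.

M2 and M4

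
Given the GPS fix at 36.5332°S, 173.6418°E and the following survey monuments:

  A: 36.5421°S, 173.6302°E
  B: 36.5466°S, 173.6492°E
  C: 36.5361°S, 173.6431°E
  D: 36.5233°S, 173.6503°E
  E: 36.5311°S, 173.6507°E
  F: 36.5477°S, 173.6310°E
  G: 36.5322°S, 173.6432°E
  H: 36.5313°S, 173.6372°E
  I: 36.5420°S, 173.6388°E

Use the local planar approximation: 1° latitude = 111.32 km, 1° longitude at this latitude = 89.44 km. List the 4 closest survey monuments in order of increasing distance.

Distances from 36.5332°S, 173.6418°E:
A: √((-0.0089·111.32)² + (-0.0116·89.44)²) = √(0.981582 + 1.076415) = 1.4346 km
B: √((-0.0134·111.32)² + (0.0074·89.44)²) = √(2.225133 + 0.438053) = 1.6319 km
C: √((-0.0029·111.32)² + (0.0013·89.44)²) = √(0.104218 + 0.013519) = 0.3431 km
D: √((0.0099·111.32)² + (0.0085·89.44)²) = √(1.214554 + 0.577965) = 1.3388 km
E: √((0.0021·111.32)² + (0.0089·89.44)²) = √(0.054649 + 0.633641) = 0.8296 km
F: √((-0.0145·111.32)² + (-0.0108·89.44)²) = √(2.605448 + 0.933063) = 1.8811 km
G: √((0.0010·111.32)² + (0.0014·89.44)²) = √(0.012392 + 0.015679) = 0.1675 km
H: √((0.0019·111.32)² + (-0.0046·89.44)²) = √(0.044736 + 0.169270) = 0.4626 km
I: √((-0.0088·111.32)² + (-0.0030·89.44)²) = √(0.959648 + 0.071996) = 1.0157 km
Sorted: G (0.1675 km) < C (0.3431 km) < H (0.4626 km) < E (0.8296 km) < I (1.0157 km) < D (1.3388 km) < …

G, C, H, E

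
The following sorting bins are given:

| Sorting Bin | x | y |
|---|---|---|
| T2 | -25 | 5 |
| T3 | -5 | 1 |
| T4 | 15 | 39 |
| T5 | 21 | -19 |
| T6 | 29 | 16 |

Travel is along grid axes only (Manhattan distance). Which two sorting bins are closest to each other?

Pairwise distances:
T2–T3: 24
T2–T4: 74
T2–T5: 70
T2–T6: 65
T3–T4: 58
T3–T5: 46
T3–T6: 49
T4–T5: 64
T4–T6: 37
T5–T6: 43
Closest pair: T2–T3 at 24.

T2 and T3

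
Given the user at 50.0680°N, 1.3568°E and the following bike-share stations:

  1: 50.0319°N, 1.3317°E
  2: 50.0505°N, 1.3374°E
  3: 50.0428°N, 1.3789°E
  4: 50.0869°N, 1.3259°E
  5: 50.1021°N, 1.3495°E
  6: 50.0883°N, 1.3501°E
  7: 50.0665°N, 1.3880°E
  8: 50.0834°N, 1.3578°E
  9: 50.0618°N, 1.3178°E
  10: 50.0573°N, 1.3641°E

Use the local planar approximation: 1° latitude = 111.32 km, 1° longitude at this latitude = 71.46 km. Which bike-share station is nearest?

Distances from 50.0680°N, 1.3568°E:
1: 4.4008 km
2: 2.3910 km
3: 3.2193 km
4: 3.0500 km
5: 3.8317 km
6: 2.3100 km
7: 2.2358 km
8: 1.7158 km
9: 2.8711 km
10: 1.3003 km
Minimum: 10 at 1.3003 km.

10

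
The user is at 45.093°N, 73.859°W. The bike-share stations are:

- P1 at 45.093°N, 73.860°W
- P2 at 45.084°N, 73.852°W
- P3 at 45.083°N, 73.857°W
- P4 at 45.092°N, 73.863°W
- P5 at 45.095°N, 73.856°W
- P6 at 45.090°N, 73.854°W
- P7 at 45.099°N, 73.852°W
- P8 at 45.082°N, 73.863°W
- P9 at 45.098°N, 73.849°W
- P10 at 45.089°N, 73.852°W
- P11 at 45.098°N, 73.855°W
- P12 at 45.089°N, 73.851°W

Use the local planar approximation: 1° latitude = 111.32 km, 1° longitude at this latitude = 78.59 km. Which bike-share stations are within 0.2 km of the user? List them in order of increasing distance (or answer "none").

Distances from 45.093°N, 73.859°W:
P1: 0.079 km
P2: 1.143 km
P3: 1.124 km
P4: 0.333 km
P5: 0.324 km
P6: 0.516 km
P7: 0.865 km
P8: 1.264 km
P9: 0.963 km
P10: 0.708 km
P11: 0.639 km
P12: 0.770 km
Threshold 0.2 km: P1 (0.079 km) is within range.

P1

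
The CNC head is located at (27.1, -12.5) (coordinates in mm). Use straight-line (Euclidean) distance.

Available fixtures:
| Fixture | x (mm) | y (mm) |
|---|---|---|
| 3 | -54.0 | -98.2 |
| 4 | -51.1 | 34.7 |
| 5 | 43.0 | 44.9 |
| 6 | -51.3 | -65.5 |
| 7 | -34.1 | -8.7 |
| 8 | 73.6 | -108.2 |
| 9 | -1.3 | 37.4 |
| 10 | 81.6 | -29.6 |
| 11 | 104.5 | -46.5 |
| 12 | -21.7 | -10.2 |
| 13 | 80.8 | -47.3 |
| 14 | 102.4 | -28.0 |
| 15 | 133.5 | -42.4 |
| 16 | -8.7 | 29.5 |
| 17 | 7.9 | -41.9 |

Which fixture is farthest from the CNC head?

Distances from (27.1, -12.5):
3: √((-81.1)² + (-85.7)²) = √(6577.210 + 7344.490) = 118.0 mm
4: √((-78.2)² + (47.2)²) = √(6115.240 + 2227.840) = 91.3 mm
5: √((15.9)² + (57.4)²) = √(252.810 + 3294.760) = 59.6 mm
6: √((-78.4)² + (-53.0)²) = √(6146.560 + 2809.000) = 94.6 mm
7: √((-61.2)² + (3.8)²) = √(3745.440 + 14.440) = 61.3 mm
8: √((46.5)² + (-95.7)²) = √(2162.250 + 9158.490) = 106.4 mm
9: √((-28.4)² + (49.9)²) = √(806.560 + 2490.010) = 57.4 mm
10: √((54.5)² + (-17.1)²) = √(2970.250 + 292.410) = 57.1 mm
11: √((77.4)² + (-34.0)²) = √(5990.760 + 1156.000) = 84.5 mm
12: √((-48.8)² + (2.3)²) = √(2381.440 + 5.290) = 48.9 mm
13: √((53.7)² + (-34.8)²) = √(2883.690 + 1211.040) = 64.0 mm
14: √((75.3)² + (-15.5)²) = √(5670.090 + 240.250) = 76.9 mm
15: √((106.4)² + (-29.9)²) = √(11320.960 + 894.010) = 110.5 mm
16: √((-35.8)² + (42.0)²) = √(1281.640 + 1764.000) = 55.2 mm
17: √((-19.2)² + (-29.4)²) = √(368.640 + 864.360) = 35.1 mm
Maximum: 3 at 118.0 mm.

3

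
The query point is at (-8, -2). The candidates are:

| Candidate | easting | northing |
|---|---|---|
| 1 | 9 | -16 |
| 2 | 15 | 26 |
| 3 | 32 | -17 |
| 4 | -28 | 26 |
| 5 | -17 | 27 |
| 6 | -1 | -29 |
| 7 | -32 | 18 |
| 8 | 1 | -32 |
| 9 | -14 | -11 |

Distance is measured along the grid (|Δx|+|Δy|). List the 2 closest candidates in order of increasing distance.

Distances from (-8, -2):
1: 31
2: 51
3: 55
4: 48
5: 38
6: 34
7: 44
8: 39
9: 15
Sorted: 9 (15) < 1 (31) < 6 (34) < 5 (38) < …

9, 1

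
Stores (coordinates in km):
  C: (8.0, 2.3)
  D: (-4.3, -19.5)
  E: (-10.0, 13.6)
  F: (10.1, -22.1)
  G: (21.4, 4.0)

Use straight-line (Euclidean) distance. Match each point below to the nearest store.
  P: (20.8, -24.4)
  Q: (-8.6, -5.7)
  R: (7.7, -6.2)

P at (20.8, -24.4):
  C: √((-12.8)² + (26.7)²) = √(163.840 + 712.890) = 29.6 km
  D: √((-25.1)² + (4.9)²) = √(630.010 + 24.010) = 25.6 km
  E: √((-30.8)² + (38.0)²) = √(948.640 + 1444.000) = 48.9 km
  F: √((-10.7)² + (2.3)²) = √(114.490 + 5.290) = 10.9 km
  G: √((0.6)² + (28.4)²) = √(0.360 + 806.560) = 28.4 km
  → nearest: F (10.9 km)
Q at (-8.6, -5.7):
  C: √((16.6)² + (8.0)²) = √(275.560 + 64.000) = 18.4 km
  D: √((4.3)² + (-13.8)²) = √(18.490 + 190.440) = 14.5 km
  E: √((-1.4)² + (19.3)²) = √(1.960 + 372.490) = 19.4 km
  F: √((18.7)² + (-16.4)²) = √(349.690 + 268.960) = 24.9 km
  G: √((30.0)² + (9.7)²) = √(900.000 + 94.090) = 31.5 km
  → nearest: D (14.5 km)
R at (7.7, -6.2):
  C: √((0.3)² + (8.5)²) = √(0.090 + 72.250) = 8.5 km
  D: √((-12.0)² + (-13.3)²) = √(144.000 + 176.890) = 17.9 km
  E: √((-17.7)² + (19.8)²) = √(313.290 + 392.040) = 26.6 km
  F: √((2.4)² + (-15.9)²) = √(5.760 + 252.810) = 16.1 km
  G: √((13.7)² + (10.2)²) = √(187.690 + 104.040) = 17.1 km
  → nearest: C (8.5 km)

P→F; Q→D; R→C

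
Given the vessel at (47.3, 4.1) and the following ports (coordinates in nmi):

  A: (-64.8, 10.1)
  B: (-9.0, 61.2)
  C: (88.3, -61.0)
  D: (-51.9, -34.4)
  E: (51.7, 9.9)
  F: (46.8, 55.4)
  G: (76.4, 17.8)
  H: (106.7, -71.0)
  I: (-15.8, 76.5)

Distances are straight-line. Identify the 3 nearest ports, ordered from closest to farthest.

Distances from (47.3, 4.1):
A: √((-112.1)² + (6.0)²) = √(12566.410 + 36.000) = 112.3 nmi
B: √((-56.3)² + (57.1)²) = √(3169.690 + 3260.410) = 80.2 nmi
C: √((41.0)² + (-65.1)²) = √(1681.000 + 4238.010) = 76.9 nmi
D: √((-99.2)² + (-38.5)²) = √(9840.640 + 1482.250) = 106.4 nmi
E: √((4.4)² + (5.8)²) = √(19.360 + 33.640) = 7.3 nmi
F: √((-0.5)² + (51.3)²) = √(0.250 + 2631.690) = 51.3 nmi
G: √((29.1)² + (13.7)²) = √(846.810 + 187.690) = 32.2 nmi
H: √((59.4)² + (-75.1)²) = √(3528.360 + 5640.010) = 95.8 nmi
I: √((-63.1)² + (72.4)²) = √(3981.610 + 5241.760) = 96.0 nmi
Sorted: E (7.3 nmi) < G (32.2 nmi) < F (51.3 nmi) < C (76.9 nmi) < B (80.2 nmi) < …

E, G, F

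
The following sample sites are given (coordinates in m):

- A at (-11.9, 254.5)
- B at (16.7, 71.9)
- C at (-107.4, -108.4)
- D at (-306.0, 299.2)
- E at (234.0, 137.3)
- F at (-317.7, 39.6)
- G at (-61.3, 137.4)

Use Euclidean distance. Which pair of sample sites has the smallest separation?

B and G

Pairwise distances:
A–B: 184.8 m
A–C: 375.3 m
A–D: 297.5 m
A–E: 272.4 m
A–F: 373.8 m
A–G: 127.1 m
B–C: 218.9 m
B–D: 394.7 m
B–E: 226.9 m
B–F: 336.0 m
B–G: 101.9 m
C–D: 453.4 m
C–E: 420.6 m
C–F: 257.2 m
C–G: 250.1 m
D–E: 563.7 m
D–F: 259.9 m
D–G: 293.4 m
E–F: 560.3 m
E–G: 295.3 m
F–G: 274.4 m
Closest pair: B–G at 101.9 m.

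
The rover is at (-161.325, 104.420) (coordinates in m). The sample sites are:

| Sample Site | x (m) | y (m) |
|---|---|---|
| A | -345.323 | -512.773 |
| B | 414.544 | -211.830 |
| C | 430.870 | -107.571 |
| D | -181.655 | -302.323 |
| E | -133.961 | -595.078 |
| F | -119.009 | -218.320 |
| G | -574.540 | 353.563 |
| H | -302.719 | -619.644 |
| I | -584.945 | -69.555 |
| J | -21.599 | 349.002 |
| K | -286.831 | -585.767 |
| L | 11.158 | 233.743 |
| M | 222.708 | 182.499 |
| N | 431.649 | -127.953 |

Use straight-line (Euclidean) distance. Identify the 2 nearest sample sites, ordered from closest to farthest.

Distances from (-161.325, 104.420):
A: √((-183.998)² + (-617.193)²) = √(33855.26400 + 380927.19925) = 644.036 m
B: √((575.869)² + (-316.250)²) = √(331625.10516 + 100014.06250) = 656.993 m
C: √((592.195)² + (-211.991)²) = √(350694.91802 + 44940.18408) = 628.995 m
D: √((-20.330)² + (-406.743)²) = √(413.30890 + 165439.86805) = 407.251 m
E: √((27.364)² + (-699.498)²) = √(748.78850 + 489297.45200) = 700.033 m
F: √((42.316)² + (-322.740)²) = √(1790.64386 + 104161.10760) = 325.502 m
G: √((-413.215)² + (249.143)²) = √(170746.63622 + 62072.23445) = 482.513 m
H: √((-141.394)² + (-724.064)²) = √(19992.26324 + 524268.67610) = 737.740 m
I: √((-423.620)² + (-173.975)²) = √(179453.90440 + 30267.30063) = 457.953 m
J: √((139.726)² + (244.582)²) = √(19523.35508 + 59820.35472) = 281.680 m
K: √((-125.506)² + (-690.187)²) = √(15751.75604 + 476358.09497) = 701.505 m
L: √((172.483)² + (129.323)²) = √(29750.38529 + 16724.43833) = 215.580 m
M: √((384.033)² + (78.079)²) = √(147481.34509 + 6096.33024) = 391.890 m
N: √((592.974)² + (-232.373)²) = √(351618.16468 + 53997.21113) = 636.879 m
Sorted: L (215.580 m) < J (281.680 m) < F (325.502 m) < M (391.890 m) < …

L, J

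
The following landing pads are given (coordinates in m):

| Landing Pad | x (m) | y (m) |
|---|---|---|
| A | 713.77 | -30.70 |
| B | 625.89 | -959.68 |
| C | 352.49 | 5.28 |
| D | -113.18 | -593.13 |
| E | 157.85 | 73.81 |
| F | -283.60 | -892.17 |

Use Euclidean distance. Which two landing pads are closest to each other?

C and E

Pairwise distances:
A–B: √((-87.88)² + (-928.98)²) = √(7722.8944 + 863003.8404) = 933.13 m
A–C: √((-361.28)² + (35.98)²) = √(130523.2384 + 1294.5604) = 363.07 m
A–D: √((-826.95)² + (-562.43)²) = √(683846.3025 + 316327.5049) = 1000.09 m
A–E: √((-555.92)² + (104.51)²) = √(309047.0464 + 10922.3401) = 565.66 m
A–F: √((-997.37)² + (-861.47)²) = √(994746.9169 + 742130.5609) = 1317.91 m
B–C: √((-273.40)² + (964.96)²) = √(74747.5600 + 931147.8016) = 1002.94 m
B–D: √((-739.07)² + (366.55)²) = √(546224.4649 + 134358.9025) = 824.97 m
B–E: √((-468.04)² + (1033.49)²) = √(219061.4416 + 1068101.5801) = 1134.53 m
B–F: √((-909.49)² + (67.51)²) = √(827172.0601 + 4557.6001) = 911.99 m
C–D: √((-465.67)² + (-598.41)²) = √(216848.5489 + 358094.5281) = 758.25 m
C–E: √((-194.64)² + (68.53)²) = √(37884.7296 + 4696.3609) = 206.35 m
C–F: √((-636.09)² + (-897.45)²) = √(404610.4881 + 805416.5025) = 1100.01 m
D–E: √((271.03)² + (666.94)²) = √(73457.2609 + 444808.9636) = 719.91 m
D–F: √((-170.42)² + (-299.04)²) = √(29042.9764 + 89424.9216) = 344.19 m
E–F: √((-441.45)² + (-965.98)²) = √(194878.1025 + 933117.3604) = 1062.07 m
Closest pair: C–E at 206.35 m.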